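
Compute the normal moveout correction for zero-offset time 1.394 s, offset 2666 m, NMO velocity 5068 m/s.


x/Vnmo = 2666/5068 = 0.526046
(x/Vnmo)^2 = 0.276724
t0^2 = 1.943236
sqrt(1.943236 + 0.276724) = 1.489953
dt = 1.489953 - 1.394 = 0.095953

0.095953


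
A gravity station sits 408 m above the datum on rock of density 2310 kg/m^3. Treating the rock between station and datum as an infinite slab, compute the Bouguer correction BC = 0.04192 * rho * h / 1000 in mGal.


BC = 0.04192 * rho * h / 1000
= 0.04192 * 2310 * 408 / 1000
= 39.5088 mGal

39.5088


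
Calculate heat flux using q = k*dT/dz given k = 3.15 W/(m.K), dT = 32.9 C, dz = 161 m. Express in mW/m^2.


q = k * dT / dz * 1000
= 3.15 * 32.9 / 161 * 1000
= 0.643696 * 1000
= 643.6957 mW/m^2

643.6957


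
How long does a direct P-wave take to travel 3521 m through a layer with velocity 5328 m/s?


t = x / V
= 3521 / 5328
= 0.6608 s

0.6608


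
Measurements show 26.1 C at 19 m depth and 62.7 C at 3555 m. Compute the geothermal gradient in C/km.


dT = 62.7 - 26.1 = 36.6 C
dz = 3555 - 19 = 3536 m
gradient = dT/dz * 1000 = 36.6/3536 * 1000 = 10.3507 C/km

10.3507


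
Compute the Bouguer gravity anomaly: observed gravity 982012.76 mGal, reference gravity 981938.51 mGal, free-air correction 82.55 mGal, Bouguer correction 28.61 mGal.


BA = g_obs - g_ref + FAC - BC
= 982012.76 - 981938.51 + 82.55 - 28.61
= 128.19 mGal

128.19


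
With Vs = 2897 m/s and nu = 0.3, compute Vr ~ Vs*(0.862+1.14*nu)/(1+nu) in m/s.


Numerator factor = 0.862 + 1.14*0.3 = 1.204
Denominator = 1 + 0.3 = 1.3
Vr = 2897 * 1.204 / 1.3 = 2683.07 m/s

2683.07


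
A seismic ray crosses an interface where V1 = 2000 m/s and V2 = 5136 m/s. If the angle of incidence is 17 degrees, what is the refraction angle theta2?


sin(theta1) = sin(17 deg) = 0.292372
sin(theta2) = V2/V1 * sin(theta1) = 5136/2000 * 0.292372 = 0.750811
theta2 = arcsin(0.750811) = 48.6606 degrees

48.6606


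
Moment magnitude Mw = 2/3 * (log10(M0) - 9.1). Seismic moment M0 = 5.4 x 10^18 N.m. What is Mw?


log10(M0) = log10(5.4 x 10^18) = 18.7324
Mw = 2/3 * (18.7324 - 9.1)
= 2/3 * 9.6324
= 6.42

6.42


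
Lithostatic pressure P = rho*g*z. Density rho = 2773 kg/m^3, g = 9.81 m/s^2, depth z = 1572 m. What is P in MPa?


P = rho * g * z / 1e6
= 2773 * 9.81 * 1572 / 1e6
= 42763320.36 / 1e6
= 42.7633 MPa

42.7633


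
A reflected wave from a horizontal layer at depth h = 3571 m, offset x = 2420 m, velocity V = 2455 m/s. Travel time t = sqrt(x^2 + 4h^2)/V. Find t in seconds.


x^2 + 4h^2 = 2420^2 + 4*3571^2 = 5856400 + 51008164 = 56864564
sqrt(56864564) = 7540.8596
t = 7540.8596 / 2455 = 3.0716 s

3.0716


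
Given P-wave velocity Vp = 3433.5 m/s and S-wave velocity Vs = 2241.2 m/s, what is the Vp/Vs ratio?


Vp/Vs = 3433.5 / 2241.2
= 1.532

1.532


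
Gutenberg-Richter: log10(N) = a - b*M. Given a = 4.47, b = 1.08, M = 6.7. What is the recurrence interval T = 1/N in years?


log10(N) = 4.47 - 1.08*6.7 = -2.766
N = 10^-2.766 = 0.001714
T = 1/N = 1/0.001714 = 583.4451 years

583.4451


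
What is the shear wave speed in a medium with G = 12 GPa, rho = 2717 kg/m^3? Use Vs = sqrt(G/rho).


Convert G to Pa: G = 12e9 Pa
Compute G/rho = 12e9 / 2717 = 4416635.9956
Vs = sqrt(4416635.9956) = 2101.58 m/s

2101.58


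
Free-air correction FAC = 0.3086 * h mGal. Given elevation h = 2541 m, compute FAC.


FAC = 0.3086 * h
= 0.3086 * 2541
= 784.1526 mGal

784.1526


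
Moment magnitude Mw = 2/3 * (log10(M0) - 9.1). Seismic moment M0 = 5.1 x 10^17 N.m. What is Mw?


log10(M0) = log10(5.1 x 10^17) = 17.7076
Mw = 2/3 * (17.7076 - 9.1)
= 2/3 * 8.6076
= 5.74

5.74


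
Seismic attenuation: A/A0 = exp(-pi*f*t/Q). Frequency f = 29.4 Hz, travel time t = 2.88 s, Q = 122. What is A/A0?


pi*f*t/Q = pi*29.4*2.88/122 = 2.180368
A/A0 = exp(-2.180368) = 0.113

0.113


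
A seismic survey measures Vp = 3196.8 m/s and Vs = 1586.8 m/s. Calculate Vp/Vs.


Vp/Vs = 3196.8 / 1586.8
= 2.0146

2.0146


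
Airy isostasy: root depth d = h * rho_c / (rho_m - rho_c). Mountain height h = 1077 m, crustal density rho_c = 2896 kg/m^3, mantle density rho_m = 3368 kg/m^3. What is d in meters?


rho_m - rho_c = 3368 - 2896 = 472
d = 1077 * 2896 / 472
= 3118992 / 472
= 6608.03 m

6608.03


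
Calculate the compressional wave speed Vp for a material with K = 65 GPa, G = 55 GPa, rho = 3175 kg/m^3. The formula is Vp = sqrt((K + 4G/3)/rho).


First compute the effective modulus:
K + 4G/3 = 65e9 + 4*55e9/3 = 138333333333.33 Pa
Then divide by density:
138333333333.33 / 3175 = 43569553.8058 Pa/(kg/m^3)
Take the square root:
Vp = sqrt(43569553.8058) = 6600.72 m/s

6600.72


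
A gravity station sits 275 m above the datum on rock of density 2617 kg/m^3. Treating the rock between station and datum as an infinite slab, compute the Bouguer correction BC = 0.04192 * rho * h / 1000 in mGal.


BC = 0.04192 * rho * h / 1000
= 0.04192 * 2617 * 275 / 1000
= 30.1688 mGal

30.1688


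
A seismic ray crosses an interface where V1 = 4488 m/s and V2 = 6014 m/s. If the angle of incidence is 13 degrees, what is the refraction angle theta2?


sin(theta1) = sin(13 deg) = 0.224951
sin(theta2) = V2/V1 * sin(theta1) = 6014/4488 * 0.224951 = 0.301438
theta2 = arcsin(0.301438) = 17.544 degrees

17.544


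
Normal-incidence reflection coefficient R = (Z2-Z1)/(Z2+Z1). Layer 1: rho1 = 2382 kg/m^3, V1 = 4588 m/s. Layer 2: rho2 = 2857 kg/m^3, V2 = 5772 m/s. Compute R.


Z1 = 2382 * 4588 = 10928616
Z2 = 2857 * 5772 = 16490604
R = (16490604 - 10928616) / (16490604 + 10928616) = 5561988 / 27419220 = 0.2028

0.2028


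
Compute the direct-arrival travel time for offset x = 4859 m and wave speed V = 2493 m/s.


t = x / V
= 4859 / 2493
= 1.9491 s

1.9491


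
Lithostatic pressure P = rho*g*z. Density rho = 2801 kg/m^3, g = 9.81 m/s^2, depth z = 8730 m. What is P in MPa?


P = rho * g * z / 1e6
= 2801 * 9.81 * 8730 / 1e6
= 239881281.3 / 1e6
= 239.8813 MPa

239.8813


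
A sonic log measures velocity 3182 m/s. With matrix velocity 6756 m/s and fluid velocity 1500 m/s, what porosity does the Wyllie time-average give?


1/V - 1/Vm = 1/3182 - 1/6756 = 0.00016625
1/Vf - 1/Vm = 1/1500 - 1/6756 = 0.00051865
phi = 0.00016625 / 0.00051865 = 0.3205

0.3205


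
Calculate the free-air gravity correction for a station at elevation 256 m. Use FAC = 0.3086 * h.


FAC = 0.3086 * h
= 0.3086 * 256
= 79.0016 mGal

79.0016


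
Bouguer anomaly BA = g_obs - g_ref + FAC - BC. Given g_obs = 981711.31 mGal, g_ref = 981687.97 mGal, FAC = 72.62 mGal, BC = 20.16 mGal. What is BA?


BA = g_obs - g_ref + FAC - BC
= 981711.31 - 981687.97 + 72.62 - 20.16
= 75.8 mGal

75.8


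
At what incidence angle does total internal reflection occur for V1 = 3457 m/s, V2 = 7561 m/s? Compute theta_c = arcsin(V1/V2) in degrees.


V1/V2 = 3457/7561 = 0.457215
theta_c = arcsin(0.457215) = 27.2075 degrees

27.2075


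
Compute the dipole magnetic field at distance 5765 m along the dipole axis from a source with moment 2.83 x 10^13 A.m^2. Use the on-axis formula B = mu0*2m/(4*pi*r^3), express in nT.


m = 2.83 x 10^13 = 28300000000000 A.m^2
2m = 56600000000000 A.m^2
r^3 = 5765^3 = 191601072125
B = (4pi*10^-7) * 56600000000000 / (4*pi * 191601072125) * 1e9
= 71125657.677273 / 2407730082431.31 * 1e9
= 29540.5445 nT

29540.5445


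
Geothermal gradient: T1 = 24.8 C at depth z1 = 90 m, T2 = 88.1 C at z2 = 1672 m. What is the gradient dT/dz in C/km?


dT = 88.1 - 24.8 = 63.3 C
dz = 1672 - 90 = 1582 m
gradient = dT/dz * 1000 = 63.3/1582 * 1000 = 40.0126 C/km

40.0126


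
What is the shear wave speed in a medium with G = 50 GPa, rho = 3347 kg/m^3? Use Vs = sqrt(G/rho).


Convert G to Pa: G = 50e9 Pa
Compute G/rho = 50e9 / 3347 = 14938751.1204
Vs = sqrt(14938751.1204) = 3865.07 m/s

3865.07


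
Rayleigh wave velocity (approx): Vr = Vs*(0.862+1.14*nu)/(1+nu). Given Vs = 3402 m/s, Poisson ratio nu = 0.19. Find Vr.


Numerator factor = 0.862 + 1.14*0.19 = 1.0786
Denominator = 1 + 0.19 = 1.19
Vr = 3402 * 1.0786 / 1.19 = 3083.53 m/s

3083.53


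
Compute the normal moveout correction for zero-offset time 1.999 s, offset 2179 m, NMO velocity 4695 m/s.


x/Vnmo = 2179/4695 = 0.464111
(x/Vnmo)^2 = 0.215399
t0^2 = 3.996001
sqrt(3.996001 + 0.215399) = 2.05217
dt = 2.05217 - 1.999 = 0.05317

0.05317


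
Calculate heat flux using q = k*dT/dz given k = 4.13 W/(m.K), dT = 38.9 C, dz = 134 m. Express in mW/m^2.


q = k * dT / dz * 1000
= 4.13 * 38.9 / 134 * 1000
= 1.198933 * 1000
= 1198.9328 mW/m^2

1198.9328


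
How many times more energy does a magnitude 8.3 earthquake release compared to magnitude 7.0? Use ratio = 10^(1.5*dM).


M2 - M1 = 8.3 - 7.0 = 1.3
1.5 * 1.3 = 1.95
ratio = 10^1.95 = 89.13

89.13


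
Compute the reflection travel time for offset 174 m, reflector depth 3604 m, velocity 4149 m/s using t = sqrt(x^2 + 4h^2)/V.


x^2 + 4h^2 = 174^2 + 4*3604^2 = 30276 + 51955264 = 51985540
sqrt(51985540) = 7210.0999
t = 7210.0999 / 4149 = 1.7378 s

1.7378


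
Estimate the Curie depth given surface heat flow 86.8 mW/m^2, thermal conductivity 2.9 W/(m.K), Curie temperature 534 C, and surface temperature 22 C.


T_Curie - T_surf = 534 - 22 = 512 C
Convert q to W/m^2: 86.8 mW/m^2 = 0.0868 W/m^2
d = 512 * 2.9 / 0.0868 = 17105.99 m

17105.99


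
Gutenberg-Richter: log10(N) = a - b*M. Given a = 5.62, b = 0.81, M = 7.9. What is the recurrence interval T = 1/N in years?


log10(N) = 5.62 - 0.81*7.9 = -0.779
N = 10^-0.779 = 0.166341
T = 1/N = 1/0.166341 = 6.0117 years

6.0117


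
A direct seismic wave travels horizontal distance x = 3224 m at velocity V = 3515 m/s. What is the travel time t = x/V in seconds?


t = x / V
= 3224 / 3515
= 0.9172 s

0.9172


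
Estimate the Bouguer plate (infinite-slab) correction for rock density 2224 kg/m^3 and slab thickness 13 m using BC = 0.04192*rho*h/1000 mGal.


BC = 0.04192 * rho * h / 1000
= 0.04192 * 2224 * 13 / 1000
= 1.212 mGal

1.212


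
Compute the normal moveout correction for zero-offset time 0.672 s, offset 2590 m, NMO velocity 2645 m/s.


x/Vnmo = 2590/2645 = 0.979206
(x/Vnmo)^2 = 0.958844
t0^2 = 0.451584
sqrt(0.451584 + 0.958844) = 1.187615
dt = 1.187615 - 0.672 = 0.515615

0.515615


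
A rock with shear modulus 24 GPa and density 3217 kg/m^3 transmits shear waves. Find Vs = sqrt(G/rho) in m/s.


Convert G to Pa: G = 24e9 Pa
Compute G/rho = 24e9 / 3217 = 7460366.8014
Vs = sqrt(7460366.8014) = 2731.37 m/s

2731.37


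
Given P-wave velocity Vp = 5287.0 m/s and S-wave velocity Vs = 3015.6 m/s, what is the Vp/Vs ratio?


Vp/Vs = 5287.0 / 3015.6
= 1.7532

1.7532


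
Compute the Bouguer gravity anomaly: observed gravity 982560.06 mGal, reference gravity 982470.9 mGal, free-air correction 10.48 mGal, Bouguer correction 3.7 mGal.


BA = g_obs - g_ref + FAC - BC
= 982560.06 - 982470.9 + 10.48 - 3.7
= 95.94 mGal

95.94


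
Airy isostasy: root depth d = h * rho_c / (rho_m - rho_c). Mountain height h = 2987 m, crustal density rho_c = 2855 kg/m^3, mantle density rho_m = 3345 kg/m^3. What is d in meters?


rho_m - rho_c = 3345 - 2855 = 490
d = 2987 * 2855 / 490
= 8527885 / 490
= 17403.85 m

17403.85


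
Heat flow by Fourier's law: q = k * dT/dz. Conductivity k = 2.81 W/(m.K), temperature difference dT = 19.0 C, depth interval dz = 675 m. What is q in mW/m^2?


q = k * dT / dz * 1000
= 2.81 * 19.0 / 675 * 1000
= 0.079096 * 1000
= 79.0963 mW/m^2

79.0963


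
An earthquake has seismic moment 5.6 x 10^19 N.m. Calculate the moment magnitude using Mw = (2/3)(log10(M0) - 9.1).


log10(M0) = log10(5.6 x 10^19) = 19.7482
Mw = 2/3 * (19.7482 - 9.1)
= 2/3 * 10.6482
= 7.1

7.1


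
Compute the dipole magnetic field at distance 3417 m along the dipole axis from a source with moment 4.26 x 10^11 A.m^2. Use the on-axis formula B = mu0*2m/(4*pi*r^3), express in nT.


m = 4.26 x 10^11 = 426000000000 A.m^2
2m = 852000000000 A.m^2
r^3 = 3417^3 = 39896512713
B = (4pi*10^-7) * 852000000000 / (4*pi * 39896512713) * 1e9
= 1070654.776343 / 501354364972.05 * 1e9
= 2135.525 nT

2135.525


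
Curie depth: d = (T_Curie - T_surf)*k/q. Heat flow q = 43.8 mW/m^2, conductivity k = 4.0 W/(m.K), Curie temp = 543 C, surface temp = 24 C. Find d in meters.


T_Curie - T_surf = 543 - 24 = 519 C
Convert q to W/m^2: 43.8 mW/m^2 = 0.0438 W/m^2
d = 519 * 4.0 / 0.0438 = 47397.26 m

47397.26


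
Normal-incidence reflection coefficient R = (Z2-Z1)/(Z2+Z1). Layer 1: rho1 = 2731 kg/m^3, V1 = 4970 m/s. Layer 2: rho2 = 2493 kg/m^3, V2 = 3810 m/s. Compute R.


Z1 = 2731 * 4970 = 13573070
Z2 = 2493 * 3810 = 9498330
R = (9498330 - 13573070) / (9498330 + 13573070) = -4074740 / 23071400 = -0.1766

-0.1766


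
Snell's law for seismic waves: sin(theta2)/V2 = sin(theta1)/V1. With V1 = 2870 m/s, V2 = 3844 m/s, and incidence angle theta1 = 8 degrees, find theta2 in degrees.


sin(theta1) = sin(8 deg) = 0.139173
sin(theta2) = V2/V1 * sin(theta1) = 3844/2870 * 0.139173 = 0.186405
theta2 = arcsin(0.186405) = 10.743 degrees

10.743


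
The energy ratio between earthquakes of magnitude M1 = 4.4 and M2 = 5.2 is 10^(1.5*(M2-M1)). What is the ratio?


M2 - M1 = 5.2 - 4.4 = 0.8
1.5 * 0.8 = 1.2
ratio = 10^1.2 = 15.85

15.85


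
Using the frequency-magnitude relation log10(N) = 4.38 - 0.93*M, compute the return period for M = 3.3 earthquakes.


log10(N) = 4.38 - 0.93*3.3 = 1.311
N = 10^1.311 = 20.464446
T = 1/N = 1/20.464446 = 0.0489 years

0.0489


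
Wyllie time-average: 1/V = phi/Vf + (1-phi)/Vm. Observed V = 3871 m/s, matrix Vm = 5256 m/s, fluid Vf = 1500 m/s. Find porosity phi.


1/V - 1/Vm = 1/3871 - 1/5256 = 6.807e-05
1/Vf - 1/Vm = 1/1500 - 1/5256 = 0.00047641
phi = 6.807e-05 / 0.00047641 = 0.1429

0.1429


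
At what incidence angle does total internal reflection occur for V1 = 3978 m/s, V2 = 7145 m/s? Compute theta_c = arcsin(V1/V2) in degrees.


V1/V2 = 3978/7145 = 0.556753
theta_c = arcsin(0.556753) = 33.8315 degrees

33.8315


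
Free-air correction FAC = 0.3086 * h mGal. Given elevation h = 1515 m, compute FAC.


FAC = 0.3086 * h
= 0.3086 * 1515
= 467.529 mGal

467.529


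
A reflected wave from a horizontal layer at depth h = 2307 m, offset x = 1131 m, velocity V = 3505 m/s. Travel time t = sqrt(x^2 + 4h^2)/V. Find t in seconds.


x^2 + 4h^2 = 1131^2 + 4*2307^2 = 1279161 + 21288996 = 22568157
sqrt(22568157) = 4750.5954
t = 4750.5954 / 3505 = 1.3554 s

1.3554


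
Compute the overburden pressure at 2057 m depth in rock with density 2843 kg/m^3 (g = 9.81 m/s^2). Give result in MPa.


P = rho * g * z / 1e6
= 2843 * 9.81 * 2057 / 1e6
= 57369380.31 / 1e6
= 57.3694 MPa

57.3694


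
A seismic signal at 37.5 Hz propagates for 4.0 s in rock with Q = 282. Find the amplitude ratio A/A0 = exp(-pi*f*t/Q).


pi*f*t/Q = pi*37.5*4.0/282 = 1.67106
A/A0 = exp(-1.67106) = 0.188048

0.188048


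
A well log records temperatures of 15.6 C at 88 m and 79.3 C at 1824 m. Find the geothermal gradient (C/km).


dT = 79.3 - 15.6 = 63.7 C
dz = 1824 - 88 = 1736 m
gradient = dT/dz * 1000 = 63.7/1736 * 1000 = 36.6935 C/km

36.6935


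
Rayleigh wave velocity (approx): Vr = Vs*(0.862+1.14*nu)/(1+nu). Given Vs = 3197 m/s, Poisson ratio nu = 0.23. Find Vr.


Numerator factor = 0.862 + 1.14*0.23 = 1.1242
Denominator = 1 + 0.23 = 1.23
Vr = 3197 * 1.1242 / 1.23 = 2922.01 m/s

2922.01


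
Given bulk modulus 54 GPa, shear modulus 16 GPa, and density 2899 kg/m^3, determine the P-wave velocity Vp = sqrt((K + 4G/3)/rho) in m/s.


First compute the effective modulus:
K + 4G/3 = 54e9 + 4*16e9/3 = 75333333333.33 Pa
Then divide by density:
75333333333.33 / 2899 = 25985972.1743 Pa/(kg/m^3)
Take the square root:
Vp = sqrt(25985972.1743) = 5097.64 m/s

5097.64


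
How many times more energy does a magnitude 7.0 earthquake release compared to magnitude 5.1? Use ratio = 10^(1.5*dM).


M2 - M1 = 7.0 - 5.1 = 1.9
1.5 * 1.9 = 2.85
ratio = 10^2.85 = 707.95

707.95


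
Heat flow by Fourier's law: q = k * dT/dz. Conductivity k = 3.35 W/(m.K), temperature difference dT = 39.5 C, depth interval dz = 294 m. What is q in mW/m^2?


q = k * dT / dz * 1000
= 3.35 * 39.5 / 294 * 1000
= 0.450085 * 1000
= 450.085 mW/m^2

450.085


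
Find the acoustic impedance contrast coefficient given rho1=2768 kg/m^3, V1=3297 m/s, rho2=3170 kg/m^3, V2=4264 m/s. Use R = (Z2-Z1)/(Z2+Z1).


Z1 = 2768 * 3297 = 9126096
Z2 = 3170 * 4264 = 13516880
R = (13516880 - 9126096) / (13516880 + 9126096) = 4390784 / 22642976 = 0.1939

0.1939


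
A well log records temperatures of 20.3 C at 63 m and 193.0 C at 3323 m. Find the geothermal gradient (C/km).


dT = 193.0 - 20.3 = 172.7 C
dz = 3323 - 63 = 3260 m
gradient = dT/dz * 1000 = 172.7/3260 * 1000 = 52.9755 C/km

52.9755


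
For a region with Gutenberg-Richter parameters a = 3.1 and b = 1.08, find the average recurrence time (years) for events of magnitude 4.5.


log10(N) = 3.1 - 1.08*4.5 = -1.76
N = 10^-1.76 = 0.017378
T = 1/N = 1/0.017378 = 57.544 years

57.544


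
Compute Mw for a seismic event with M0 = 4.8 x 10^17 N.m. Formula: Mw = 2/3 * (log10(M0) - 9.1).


log10(M0) = log10(4.8 x 10^17) = 17.6812
Mw = 2/3 * (17.6812 - 9.1)
= 2/3 * 8.5812
= 5.72

5.72


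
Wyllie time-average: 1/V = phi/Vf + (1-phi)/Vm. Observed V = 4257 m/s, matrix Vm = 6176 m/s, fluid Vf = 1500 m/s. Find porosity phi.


1/V - 1/Vm = 1/4257 - 1/6176 = 7.299e-05
1/Vf - 1/Vm = 1/1500 - 1/6176 = 0.00050475
phi = 7.299e-05 / 0.00050475 = 0.1446

0.1446


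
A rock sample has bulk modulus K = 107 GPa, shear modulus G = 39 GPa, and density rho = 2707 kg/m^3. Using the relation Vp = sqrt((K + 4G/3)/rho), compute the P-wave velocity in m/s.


First compute the effective modulus:
K + 4G/3 = 107e9 + 4*39e9/3 = 159000000000.0 Pa
Then divide by density:
159000000000.0 / 2707 = 58736608.792 Pa/(kg/m^3)
Take the square root:
Vp = sqrt(58736608.792) = 7663.98 m/s

7663.98


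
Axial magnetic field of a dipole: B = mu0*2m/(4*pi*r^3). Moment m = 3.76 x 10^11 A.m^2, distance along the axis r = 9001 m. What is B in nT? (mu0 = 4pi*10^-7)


m = 3.76 x 10^11 = 376000000000 A.m^2
2m = 752000000000 A.m^2
r^3 = 9001^3 = 729243027001
B = (4pi*10^-7) * 752000000000 / (4*pi * 729243027001) * 1e9
= 944991.0702 / 9163938145231.7 * 1e9
= 103.1206 nT

103.1206


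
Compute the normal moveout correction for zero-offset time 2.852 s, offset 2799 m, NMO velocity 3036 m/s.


x/Vnmo = 2799/3036 = 0.921937
(x/Vnmo)^2 = 0.849967
t0^2 = 8.133904
sqrt(8.133904 + 0.849967) = 2.997311
dt = 2.997311 - 2.852 = 0.145311

0.145311


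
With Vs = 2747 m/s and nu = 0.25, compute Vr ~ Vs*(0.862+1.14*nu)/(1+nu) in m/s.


Numerator factor = 0.862 + 1.14*0.25 = 1.147
Denominator = 1 + 0.25 = 1.25
Vr = 2747 * 1.147 / 1.25 = 2520.65 m/s

2520.65


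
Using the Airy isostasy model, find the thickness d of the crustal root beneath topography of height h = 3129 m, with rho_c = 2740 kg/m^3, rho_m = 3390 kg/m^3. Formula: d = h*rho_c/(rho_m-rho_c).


rho_m - rho_c = 3390 - 2740 = 650
d = 3129 * 2740 / 650
= 8573460 / 650
= 13189.94 m

13189.94


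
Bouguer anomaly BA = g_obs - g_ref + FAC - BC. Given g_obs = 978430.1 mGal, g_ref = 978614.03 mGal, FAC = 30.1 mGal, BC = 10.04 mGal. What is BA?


BA = g_obs - g_ref + FAC - BC
= 978430.1 - 978614.03 + 30.1 - 10.04
= -163.87 mGal

-163.87


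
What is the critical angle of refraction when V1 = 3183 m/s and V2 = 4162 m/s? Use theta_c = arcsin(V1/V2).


V1/V2 = 3183/4162 = 0.764777
theta_c = arcsin(0.764777) = 49.8871 degrees

49.8871


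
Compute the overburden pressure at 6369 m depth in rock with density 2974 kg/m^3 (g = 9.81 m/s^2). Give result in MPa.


P = rho * g * z / 1e6
= 2974 * 9.81 * 6369 / 1e6
= 185815192.86 / 1e6
= 185.8152 MPa

185.8152


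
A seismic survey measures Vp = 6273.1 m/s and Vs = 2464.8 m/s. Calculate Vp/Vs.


Vp/Vs = 6273.1 / 2464.8
= 2.5451

2.5451


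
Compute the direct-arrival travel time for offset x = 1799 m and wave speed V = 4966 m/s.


t = x / V
= 1799 / 4966
= 0.3623 s

0.3623


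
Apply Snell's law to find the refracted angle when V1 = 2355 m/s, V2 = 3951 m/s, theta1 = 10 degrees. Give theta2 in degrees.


sin(theta1) = sin(10 deg) = 0.173648
sin(theta2) = V2/V1 * sin(theta1) = 3951/2355 * 0.173648 = 0.291331
theta2 = arcsin(0.291331) = 16.9376 degrees

16.9376


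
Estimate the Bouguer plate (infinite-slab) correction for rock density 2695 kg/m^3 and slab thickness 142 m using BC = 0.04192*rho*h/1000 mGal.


BC = 0.04192 * rho * h / 1000
= 0.04192 * 2695 * 142 / 1000
= 16.0424 mGal

16.0424


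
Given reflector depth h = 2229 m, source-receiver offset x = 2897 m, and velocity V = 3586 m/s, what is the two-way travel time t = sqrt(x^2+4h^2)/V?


x^2 + 4h^2 = 2897^2 + 4*2229^2 = 8392609 + 19873764 = 28266373
sqrt(28266373) = 5316.6129
t = 5316.6129 / 3586 = 1.4826 s

1.4826


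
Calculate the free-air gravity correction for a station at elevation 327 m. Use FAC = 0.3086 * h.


FAC = 0.3086 * h
= 0.3086 * 327
= 100.9122 mGal

100.9122


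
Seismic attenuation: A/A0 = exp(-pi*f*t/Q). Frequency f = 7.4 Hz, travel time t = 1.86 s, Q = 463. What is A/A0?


pi*f*t/Q = pi*7.4*1.86/463 = 0.093393
A/A0 = exp(-0.093393) = 0.910836

0.910836


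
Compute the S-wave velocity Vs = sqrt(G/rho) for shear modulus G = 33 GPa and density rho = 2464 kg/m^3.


Convert G to Pa: G = 33e9 Pa
Compute G/rho = 33e9 / 2464 = 13392857.1429
Vs = sqrt(13392857.1429) = 3659.63 m/s

3659.63


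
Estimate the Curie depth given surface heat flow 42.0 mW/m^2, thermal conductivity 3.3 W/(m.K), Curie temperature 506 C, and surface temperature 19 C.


T_Curie - T_surf = 506 - 19 = 487 C
Convert q to W/m^2: 42.0 mW/m^2 = 0.042 W/m^2
d = 487 * 3.3 / 0.042 = 38264.29 m

38264.29


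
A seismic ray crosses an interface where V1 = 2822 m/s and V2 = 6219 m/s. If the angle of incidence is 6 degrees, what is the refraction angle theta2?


sin(theta1) = sin(6 deg) = 0.104528
sin(theta2) = V2/V1 * sin(theta1) = 6219/2822 * 0.104528 = 0.230355
theta2 = arcsin(0.230355) = 13.318 degrees

13.318


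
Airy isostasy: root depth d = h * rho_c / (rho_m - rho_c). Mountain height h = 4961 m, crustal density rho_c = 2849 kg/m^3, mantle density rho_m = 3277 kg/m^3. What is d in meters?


rho_m - rho_c = 3277 - 2849 = 428
d = 4961 * 2849 / 428
= 14133889 / 428
= 33023.11 m

33023.11


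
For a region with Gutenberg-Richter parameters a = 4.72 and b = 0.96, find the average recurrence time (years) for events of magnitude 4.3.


log10(N) = 4.72 - 0.96*4.3 = 0.592
N = 10^0.592 = 3.908409
T = 1/N = 1/3.908409 = 0.2559 years

0.2559


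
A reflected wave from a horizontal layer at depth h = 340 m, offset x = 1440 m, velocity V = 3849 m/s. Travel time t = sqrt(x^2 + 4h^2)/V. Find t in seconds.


x^2 + 4h^2 = 1440^2 + 4*340^2 = 2073600 + 462400 = 2536000
sqrt(2536000) = 1592.4823
t = 1592.4823 / 3849 = 0.4137 s

0.4137


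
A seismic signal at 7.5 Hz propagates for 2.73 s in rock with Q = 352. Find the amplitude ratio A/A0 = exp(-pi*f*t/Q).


pi*f*t/Q = pi*7.5*2.73/352 = 0.182739
A/A0 = exp(-0.182739) = 0.832986

0.832986


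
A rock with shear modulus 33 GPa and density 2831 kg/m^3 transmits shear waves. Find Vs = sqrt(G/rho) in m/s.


Convert G to Pa: G = 33e9 Pa
Compute G/rho = 33e9 / 2831 = 11656658.4246
Vs = sqrt(11656658.4246) = 3414.18 m/s

3414.18


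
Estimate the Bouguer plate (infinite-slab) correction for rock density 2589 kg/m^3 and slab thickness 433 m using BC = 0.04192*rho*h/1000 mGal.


BC = 0.04192 * rho * h / 1000
= 0.04192 * 2589 * 433 / 1000
= 46.9939 mGal

46.9939


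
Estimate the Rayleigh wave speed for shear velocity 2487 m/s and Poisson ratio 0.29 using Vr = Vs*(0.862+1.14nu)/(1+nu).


Numerator factor = 0.862 + 1.14*0.29 = 1.1926
Denominator = 1 + 0.29 = 1.29
Vr = 2487 * 1.1926 / 1.29 = 2299.22 m/s

2299.22


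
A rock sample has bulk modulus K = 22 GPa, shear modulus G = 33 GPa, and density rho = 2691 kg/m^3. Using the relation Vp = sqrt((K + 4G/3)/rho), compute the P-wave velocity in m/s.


First compute the effective modulus:
K + 4G/3 = 22e9 + 4*33e9/3 = 66000000000.0 Pa
Then divide by density:
66000000000.0 / 2691 = 24526198.4392 Pa/(kg/m^3)
Take the square root:
Vp = sqrt(24526198.4392) = 4952.39 m/s

4952.39


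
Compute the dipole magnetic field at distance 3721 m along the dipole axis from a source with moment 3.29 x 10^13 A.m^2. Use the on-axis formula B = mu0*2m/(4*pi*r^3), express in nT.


m = 3.29 x 10^13 = 32900000000000 A.m^2
2m = 65800000000000 A.m^2
r^3 = 3721^3 = 51520374361
B = (4pi*10^-7) * 65800000000000 / (4*pi * 51520374361) * 1e9
= 82686718.642483 / 647424118410.85 * 1e9
= 127716.4633 nT

127716.4633


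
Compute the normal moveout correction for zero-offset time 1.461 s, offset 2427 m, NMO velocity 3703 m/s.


x/Vnmo = 2427/3703 = 0.655415
(x/Vnmo)^2 = 0.429568
t0^2 = 2.134521
sqrt(2.134521 + 0.429568) = 1.601277
dt = 1.601277 - 1.461 = 0.140277

0.140277


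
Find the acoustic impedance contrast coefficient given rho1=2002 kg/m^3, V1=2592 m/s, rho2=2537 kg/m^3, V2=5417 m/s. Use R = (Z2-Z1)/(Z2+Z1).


Z1 = 2002 * 2592 = 5189184
Z2 = 2537 * 5417 = 13742929
R = (13742929 - 5189184) / (13742929 + 5189184) = 8553745 / 18932113 = 0.4518

0.4518


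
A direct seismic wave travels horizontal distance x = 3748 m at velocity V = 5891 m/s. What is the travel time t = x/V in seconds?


t = x / V
= 3748 / 5891
= 0.6362 s

0.6362


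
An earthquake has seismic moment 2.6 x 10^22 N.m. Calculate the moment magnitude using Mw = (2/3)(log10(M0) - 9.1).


log10(M0) = log10(2.6 x 10^22) = 22.415
Mw = 2/3 * (22.415 - 9.1)
= 2/3 * 13.315
= 8.88

8.88


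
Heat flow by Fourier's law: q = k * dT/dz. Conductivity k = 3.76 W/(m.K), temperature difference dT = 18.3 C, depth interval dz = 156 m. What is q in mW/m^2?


q = k * dT / dz * 1000
= 3.76 * 18.3 / 156 * 1000
= 0.441077 * 1000
= 441.0769 mW/m^2

441.0769


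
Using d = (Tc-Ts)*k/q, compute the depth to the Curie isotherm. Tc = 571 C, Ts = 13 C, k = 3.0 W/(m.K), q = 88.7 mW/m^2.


T_Curie - T_surf = 571 - 13 = 558 C
Convert q to W/m^2: 88.7 mW/m^2 = 0.0887 W/m^2
d = 558 * 3.0 / 0.0887 = 18872.6 m

18872.6


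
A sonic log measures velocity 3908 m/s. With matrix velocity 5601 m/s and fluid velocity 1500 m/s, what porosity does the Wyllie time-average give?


1/V - 1/Vm = 1/3908 - 1/5601 = 7.735e-05
1/Vf - 1/Vm = 1/1500 - 1/5601 = 0.00048813
phi = 7.735e-05 / 0.00048813 = 0.1585

0.1585


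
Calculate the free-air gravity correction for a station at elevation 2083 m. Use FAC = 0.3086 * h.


FAC = 0.3086 * h
= 0.3086 * 2083
= 642.8138 mGal

642.8138


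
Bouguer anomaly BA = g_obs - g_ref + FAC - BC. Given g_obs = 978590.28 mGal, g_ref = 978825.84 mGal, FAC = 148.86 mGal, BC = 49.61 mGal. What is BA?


BA = g_obs - g_ref + FAC - BC
= 978590.28 - 978825.84 + 148.86 - 49.61
= -136.31 mGal

-136.31


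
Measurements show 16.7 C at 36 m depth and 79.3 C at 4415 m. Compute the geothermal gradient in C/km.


dT = 79.3 - 16.7 = 62.6 C
dz = 4415 - 36 = 4379 m
gradient = dT/dz * 1000 = 62.6/4379 * 1000 = 14.2955 C/km

14.2955


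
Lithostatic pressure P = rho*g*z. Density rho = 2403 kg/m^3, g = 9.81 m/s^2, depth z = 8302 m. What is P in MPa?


P = rho * g * z / 1e6
= 2403 * 9.81 * 8302 / 1e6
= 195706615.86 / 1e6
= 195.7066 MPa

195.7066


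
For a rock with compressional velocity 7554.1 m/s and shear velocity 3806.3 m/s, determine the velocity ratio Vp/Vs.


Vp/Vs = 7554.1 / 3806.3
= 1.9846

1.9846


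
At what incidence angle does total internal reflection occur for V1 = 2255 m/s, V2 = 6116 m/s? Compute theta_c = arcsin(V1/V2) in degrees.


V1/V2 = 2255/6116 = 0.368705
theta_c = arcsin(0.368705) = 21.6358 degrees

21.6358


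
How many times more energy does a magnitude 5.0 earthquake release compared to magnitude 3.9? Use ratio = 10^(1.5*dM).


M2 - M1 = 5.0 - 3.9 = 1.1
1.5 * 1.1 = 1.65
ratio = 10^1.65 = 44.67

44.67


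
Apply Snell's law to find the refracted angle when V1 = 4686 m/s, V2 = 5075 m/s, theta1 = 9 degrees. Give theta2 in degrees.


sin(theta1) = sin(9 deg) = 0.156434
sin(theta2) = V2/V1 * sin(theta1) = 5075/4686 * 0.156434 = 0.169421
theta2 = arcsin(0.169421) = 9.7541 degrees

9.7541


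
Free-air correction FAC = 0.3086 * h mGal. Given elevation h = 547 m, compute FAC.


FAC = 0.3086 * h
= 0.3086 * 547
= 168.8042 mGal

168.8042


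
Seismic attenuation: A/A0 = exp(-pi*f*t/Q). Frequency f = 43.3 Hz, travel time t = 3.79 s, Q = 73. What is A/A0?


pi*f*t/Q = pi*43.3*3.79/73 = 7.062429
A/A0 = exp(-7.062429) = 0.000857

8.570000e-04


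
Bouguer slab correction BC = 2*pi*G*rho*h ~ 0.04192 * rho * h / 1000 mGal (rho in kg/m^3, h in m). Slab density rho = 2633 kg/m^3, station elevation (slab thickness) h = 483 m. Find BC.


BC = 0.04192 * rho * h / 1000
= 0.04192 * 2633 * 483 / 1000
= 53.3113 mGal

53.3113


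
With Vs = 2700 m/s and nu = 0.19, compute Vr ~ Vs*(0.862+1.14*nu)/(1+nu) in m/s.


Numerator factor = 0.862 + 1.14*0.19 = 1.0786
Denominator = 1 + 0.19 = 1.19
Vr = 2700 * 1.0786 / 1.19 = 2447.24 m/s

2447.24


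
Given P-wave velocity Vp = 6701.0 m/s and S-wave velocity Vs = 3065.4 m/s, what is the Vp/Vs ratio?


Vp/Vs = 6701.0 / 3065.4
= 2.186

2.186


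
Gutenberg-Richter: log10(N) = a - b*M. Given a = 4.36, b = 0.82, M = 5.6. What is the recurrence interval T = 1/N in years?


log10(N) = 4.36 - 0.82*5.6 = -0.232
N = 10^-0.232 = 0.586138
T = 1/N = 1/0.586138 = 1.7061 years

1.7061


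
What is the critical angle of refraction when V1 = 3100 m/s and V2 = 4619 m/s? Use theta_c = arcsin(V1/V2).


V1/V2 = 3100/4619 = 0.671141
theta_c = arcsin(0.671141) = 42.1552 degrees

42.1552


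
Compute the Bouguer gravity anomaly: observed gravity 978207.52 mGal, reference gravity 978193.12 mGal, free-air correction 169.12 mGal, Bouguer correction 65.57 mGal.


BA = g_obs - g_ref + FAC - BC
= 978207.52 - 978193.12 + 169.12 - 65.57
= 117.95 mGal

117.95


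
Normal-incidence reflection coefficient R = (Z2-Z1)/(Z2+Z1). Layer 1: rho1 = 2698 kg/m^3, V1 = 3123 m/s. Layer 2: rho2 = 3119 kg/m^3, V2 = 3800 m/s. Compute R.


Z1 = 2698 * 3123 = 8425854
Z2 = 3119 * 3800 = 11852200
R = (11852200 - 8425854) / (11852200 + 8425854) = 3426346 / 20278054 = 0.169

0.169


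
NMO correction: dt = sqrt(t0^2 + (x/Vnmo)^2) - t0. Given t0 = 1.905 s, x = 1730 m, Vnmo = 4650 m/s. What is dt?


x/Vnmo = 1730/4650 = 0.372043
(x/Vnmo)^2 = 0.138416
t0^2 = 3.629025
sqrt(3.629025 + 0.138416) = 1.94099
dt = 1.94099 - 1.905 = 0.03599

0.03599


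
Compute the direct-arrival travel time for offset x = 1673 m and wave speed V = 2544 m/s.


t = x / V
= 1673 / 2544
= 0.6576 s

0.6576


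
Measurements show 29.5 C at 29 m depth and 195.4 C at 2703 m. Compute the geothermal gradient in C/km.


dT = 195.4 - 29.5 = 165.9 C
dz = 2703 - 29 = 2674 m
gradient = dT/dz * 1000 = 165.9/2674 * 1000 = 62.0419 C/km

62.0419


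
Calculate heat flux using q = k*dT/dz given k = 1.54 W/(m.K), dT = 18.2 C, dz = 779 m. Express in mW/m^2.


q = k * dT / dz * 1000
= 1.54 * 18.2 / 779 * 1000
= 0.035979 * 1000
= 35.9795 mW/m^2

35.9795


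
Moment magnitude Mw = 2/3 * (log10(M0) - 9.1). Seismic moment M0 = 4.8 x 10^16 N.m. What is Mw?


log10(M0) = log10(4.8 x 10^16) = 16.6812
Mw = 2/3 * (16.6812 - 9.1)
= 2/3 * 7.5812
= 5.05

5.05


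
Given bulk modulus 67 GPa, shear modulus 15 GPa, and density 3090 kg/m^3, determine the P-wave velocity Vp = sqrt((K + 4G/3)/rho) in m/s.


First compute the effective modulus:
K + 4G/3 = 67e9 + 4*15e9/3 = 87000000000.0 Pa
Then divide by density:
87000000000.0 / 3090 = 28155339.8058 Pa/(kg/m^3)
Take the square root:
Vp = sqrt(28155339.8058) = 5306.16 m/s

5306.16


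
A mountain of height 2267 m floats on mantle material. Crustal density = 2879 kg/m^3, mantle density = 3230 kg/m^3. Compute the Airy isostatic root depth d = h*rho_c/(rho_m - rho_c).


rho_m - rho_c = 3230 - 2879 = 351
d = 2267 * 2879 / 351
= 6526693 / 351
= 18594.57 m

18594.57


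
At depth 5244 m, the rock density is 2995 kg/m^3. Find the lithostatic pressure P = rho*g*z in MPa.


P = rho * g * z / 1e6
= 2995 * 9.81 * 5244 / 1e6
= 154073701.8 / 1e6
= 154.0737 MPa

154.0737


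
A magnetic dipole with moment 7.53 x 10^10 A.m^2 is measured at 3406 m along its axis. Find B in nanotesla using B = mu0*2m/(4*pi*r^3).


m = 7.53 x 10^10 = 75300000000 A.m^2
2m = 150600000000 A.m^2
r^3 = 3406^3 = 39512447416
B = (4pi*10^-7) * 150600000000 / (4*pi * 39512447416) * 1e9
= 189249.541452 / 496528058109.83 * 1e9
= 381.1457 nT

381.1457


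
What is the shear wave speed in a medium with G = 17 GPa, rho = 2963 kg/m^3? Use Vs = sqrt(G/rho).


Convert G to Pa: G = 17e9 Pa
Compute G/rho = 17e9 / 2963 = 5737428.2821
Vs = sqrt(5737428.2821) = 2395.29 m/s

2395.29


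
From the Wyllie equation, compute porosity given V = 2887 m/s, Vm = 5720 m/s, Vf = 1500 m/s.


1/V - 1/Vm = 1/2887 - 1/5720 = 0.00017156
1/Vf - 1/Vm = 1/1500 - 1/5720 = 0.00049184
phi = 0.00017156 / 0.00049184 = 0.3488

0.3488


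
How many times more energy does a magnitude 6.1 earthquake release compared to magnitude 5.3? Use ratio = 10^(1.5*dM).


M2 - M1 = 6.1 - 5.3 = 0.8
1.5 * 0.8 = 1.2
ratio = 10^1.2 = 15.85

15.85


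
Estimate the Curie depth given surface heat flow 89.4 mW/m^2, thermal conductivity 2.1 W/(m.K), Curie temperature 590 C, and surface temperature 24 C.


T_Curie - T_surf = 590 - 24 = 566 C
Convert q to W/m^2: 89.4 mW/m^2 = 0.0894 W/m^2
d = 566 * 2.1 / 0.0894 = 13295.3 m

13295.3


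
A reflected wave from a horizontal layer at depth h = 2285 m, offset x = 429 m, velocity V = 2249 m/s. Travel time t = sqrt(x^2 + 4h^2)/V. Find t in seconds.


x^2 + 4h^2 = 429^2 + 4*2285^2 = 184041 + 20884900 = 21068941
sqrt(21068941) = 4590.0916
t = 4590.0916 / 2249 = 2.0409 s

2.0409


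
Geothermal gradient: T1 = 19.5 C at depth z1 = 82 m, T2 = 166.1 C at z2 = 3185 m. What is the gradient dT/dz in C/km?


dT = 166.1 - 19.5 = 146.6 C
dz = 3185 - 82 = 3103 m
gradient = dT/dz * 1000 = 146.6/3103 * 1000 = 47.2446 C/km

47.2446


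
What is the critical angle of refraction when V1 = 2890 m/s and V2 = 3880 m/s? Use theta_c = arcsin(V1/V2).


V1/V2 = 2890/3880 = 0.744845
theta_c = arcsin(0.744845) = 48.1458 degrees

48.1458


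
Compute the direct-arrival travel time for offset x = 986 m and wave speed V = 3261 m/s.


t = x / V
= 986 / 3261
= 0.3024 s

0.3024


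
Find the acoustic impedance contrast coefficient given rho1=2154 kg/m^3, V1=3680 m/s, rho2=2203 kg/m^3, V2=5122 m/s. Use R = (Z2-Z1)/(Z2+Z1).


Z1 = 2154 * 3680 = 7926720
Z2 = 2203 * 5122 = 11283766
R = (11283766 - 7926720) / (11283766 + 7926720) = 3357046 / 19210486 = 0.1748

0.1748


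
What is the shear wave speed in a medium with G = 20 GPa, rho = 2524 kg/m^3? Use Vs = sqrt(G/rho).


Convert G to Pa: G = 20e9 Pa
Compute G/rho = 20e9 / 2524 = 7923930.2694
Vs = sqrt(7923930.2694) = 2814.95 m/s

2814.95


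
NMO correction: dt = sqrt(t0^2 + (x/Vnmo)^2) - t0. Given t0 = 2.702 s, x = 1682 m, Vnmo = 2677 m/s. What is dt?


x/Vnmo = 1682/2677 = 0.628315
(x/Vnmo)^2 = 0.39478
t0^2 = 7.300804
sqrt(7.300804 + 0.39478) = 2.774092
dt = 2.774092 - 2.702 = 0.072092

0.072092


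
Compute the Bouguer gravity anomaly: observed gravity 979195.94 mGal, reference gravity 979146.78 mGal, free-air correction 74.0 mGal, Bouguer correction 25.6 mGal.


BA = g_obs - g_ref + FAC - BC
= 979195.94 - 979146.78 + 74.0 - 25.6
= 97.56 mGal

97.56


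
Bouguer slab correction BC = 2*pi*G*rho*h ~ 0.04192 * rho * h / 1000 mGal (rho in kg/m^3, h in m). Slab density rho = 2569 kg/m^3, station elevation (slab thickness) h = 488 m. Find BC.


BC = 0.04192 * rho * h / 1000
= 0.04192 * 2569 * 488 / 1000
= 52.5539 mGal

52.5539


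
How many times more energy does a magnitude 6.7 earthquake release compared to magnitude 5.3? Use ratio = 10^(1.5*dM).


M2 - M1 = 6.7 - 5.3 = 1.4
1.5 * 1.4 = 2.1
ratio = 10^2.1 = 125.89

125.89


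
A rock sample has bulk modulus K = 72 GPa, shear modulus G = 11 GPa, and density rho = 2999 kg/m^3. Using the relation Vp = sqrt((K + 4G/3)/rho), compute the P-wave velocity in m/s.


First compute the effective modulus:
K + 4G/3 = 72e9 + 4*11e9/3 = 86666666666.67 Pa
Then divide by density:
86666666666.67 / 2999 = 28898521.7295 Pa/(kg/m^3)
Take the square root:
Vp = sqrt(28898521.7295) = 5375.73 m/s

5375.73


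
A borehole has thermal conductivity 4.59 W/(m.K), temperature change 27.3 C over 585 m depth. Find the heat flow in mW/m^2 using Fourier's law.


q = k * dT / dz * 1000
= 4.59 * 27.3 / 585 * 1000
= 0.2142 * 1000
= 214.2 mW/m^2

214.2


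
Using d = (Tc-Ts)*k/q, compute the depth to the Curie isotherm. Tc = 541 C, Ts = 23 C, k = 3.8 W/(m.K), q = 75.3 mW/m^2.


T_Curie - T_surf = 541 - 23 = 518 C
Convert q to W/m^2: 75.3 mW/m^2 = 0.0753 W/m^2
d = 518 * 3.8 / 0.0753 = 26140.77 m

26140.77


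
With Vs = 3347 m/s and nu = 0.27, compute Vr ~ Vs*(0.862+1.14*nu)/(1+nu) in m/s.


Numerator factor = 0.862 + 1.14*0.27 = 1.1698
Denominator = 1 + 0.27 = 1.27
Vr = 3347 * 1.1698 / 1.27 = 3082.93 m/s

3082.93


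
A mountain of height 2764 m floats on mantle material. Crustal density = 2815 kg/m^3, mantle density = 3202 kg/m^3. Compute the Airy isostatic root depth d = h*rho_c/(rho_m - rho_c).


rho_m - rho_c = 3202 - 2815 = 387
d = 2764 * 2815 / 387
= 7780660 / 387
= 20105.06 m

20105.06


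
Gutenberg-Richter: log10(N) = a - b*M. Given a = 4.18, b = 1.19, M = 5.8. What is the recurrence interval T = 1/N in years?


log10(N) = 4.18 - 1.19*5.8 = -2.722
N = 10^-2.722 = 0.001897
T = 1/N = 1/0.001897 = 527.2299 years

527.2299


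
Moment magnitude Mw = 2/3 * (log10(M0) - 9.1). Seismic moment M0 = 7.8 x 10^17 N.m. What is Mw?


log10(M0) = log10(7.8 x 10^17) = 17.8921
Mw = 2/3 * (17.8921 - 9.1)
= 2/3 * 8.7921
= 5.86

5.86


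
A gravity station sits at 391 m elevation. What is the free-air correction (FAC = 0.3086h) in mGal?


FAC = 0.3086 * h
= 0.3086 * 391
= 120.6626 mGal

120.6626


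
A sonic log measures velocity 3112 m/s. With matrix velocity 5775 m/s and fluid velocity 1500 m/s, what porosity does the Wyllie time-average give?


1/V - 1/Vm = 1/3112 - 1/5775 = 0.00014818
1/Vf - 1/Vm = 1/1500 - 1/5775 = 0.00049351
phi = 0.00014818 / 0.00049351 = 0.3003

0.3003


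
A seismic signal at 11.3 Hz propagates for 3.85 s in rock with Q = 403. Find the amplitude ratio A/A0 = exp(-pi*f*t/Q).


pi*f*t/Q = pi*11.3*3.85/403 = 0.339144
A/A0 = exp(-0.339144) = 0.71238

0.71238


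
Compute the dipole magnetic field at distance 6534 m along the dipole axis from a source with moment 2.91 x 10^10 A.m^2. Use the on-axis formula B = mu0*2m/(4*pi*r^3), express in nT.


m = 2.91 x 10^10 = 29100000000 A.m^2
2m = 58200000000 A.m^2
r^3 = 6534^3 = 278957081304
B = (4pi*10^-7) * 58200000000 / (4*pi * 278957081304) * 1e9
= 73136.276976 / 3505478069165.99 * 1e9
= 20.8634 nT

20.8634


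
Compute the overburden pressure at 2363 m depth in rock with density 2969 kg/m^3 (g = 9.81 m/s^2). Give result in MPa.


P = rho * g * z / 1e6
= 2969 * 9.81 * 2363 / 1e6
= 68824478.07 / 1e6
= 68.8245 MPa

68.8245


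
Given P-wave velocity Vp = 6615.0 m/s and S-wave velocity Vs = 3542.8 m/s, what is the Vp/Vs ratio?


Vp/Vs = 6615.0 / 3542.8
= 1.8672

1.8672


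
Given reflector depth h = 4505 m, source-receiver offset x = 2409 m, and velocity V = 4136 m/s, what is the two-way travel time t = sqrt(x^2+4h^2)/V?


x^2 + 4h^2 = 2409^2 + 4*4505^2 = 5803281 + 81180100 = 86983381
sqrt(86983381) = 9326.4881
t = 9326.4881 / 4136 = 2.255 s

2.255


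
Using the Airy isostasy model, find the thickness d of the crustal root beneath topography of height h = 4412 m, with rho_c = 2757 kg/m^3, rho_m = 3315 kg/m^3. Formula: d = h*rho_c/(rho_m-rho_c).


rho_m - rho_c = 3315 - 2757 = 558
d = 4412 * 2757 / 558
= 12163884 / 558
= 21799.08 m

21799.08
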